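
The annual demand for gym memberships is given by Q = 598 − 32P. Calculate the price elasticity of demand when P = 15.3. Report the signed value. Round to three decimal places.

-4.517

At P = 15.3, Q = 108.400.
dQ/dP = −32.
ε = (dQ/dP)(P/Q) = (-32)(15.3/108.400).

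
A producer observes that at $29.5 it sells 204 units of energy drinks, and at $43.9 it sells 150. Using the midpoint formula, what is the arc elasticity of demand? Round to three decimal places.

-0.778

ΔQ = 150 − 204 = -54; ΔP = 43.9 − 29.5 = 14.4.
Midpoints: P̄ = 36.70, Q̄ = 177.0.
ε = (ΔQ/ΔP)(P̄/Q̄) = (-54/14.4)(36.70/177.0).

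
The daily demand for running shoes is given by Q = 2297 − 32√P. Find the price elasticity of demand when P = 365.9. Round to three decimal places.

-0.182

At P = 365.9, Q = 1684.888.
dQ/dP = −32/(2√P) = -0.836.
ε = (dQ/dP)(P/Q) = (-0.836)(365.9/1684.888).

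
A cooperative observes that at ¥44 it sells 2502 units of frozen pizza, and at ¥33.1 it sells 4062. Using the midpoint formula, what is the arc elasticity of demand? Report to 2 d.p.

-1.68

ΔQ = 4062 − 2502 = 1560; ΔP = 33.1 − 44 = -10.9.
Midpoints: P̄ = 38.55, Q̄ = 3282.0.
ε = (ΔQ/ΔP)(P̄/Q̄) = (1560/-10.9)(38.55/3282.0).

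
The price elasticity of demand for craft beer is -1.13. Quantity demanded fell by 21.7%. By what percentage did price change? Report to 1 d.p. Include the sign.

%ΔP ≈ %ΔQ / ε = (-21.7%)/(-1.13) = 19.20%.

19.2%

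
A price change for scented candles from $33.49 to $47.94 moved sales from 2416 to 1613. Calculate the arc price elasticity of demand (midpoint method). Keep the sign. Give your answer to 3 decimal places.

ΔQ = 1613 − 2416 = -803; ΔP = 47.94 − 33.49 = 14.45.
Midpoints: P̄ = 40.72, Q̄ = 2014.5.
ε = (ΔQ/ΔP)(P̄/Q̄) = (-803/14.45)(40.72/2014.5).

-1.123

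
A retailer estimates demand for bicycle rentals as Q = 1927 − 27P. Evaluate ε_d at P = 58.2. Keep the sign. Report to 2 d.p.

-4.42

At P = 58.2, Q = 355.600.
dQ/dP = −27.
ε = (dQ/dP)(P/Q) = (-27)(58.2/355.600).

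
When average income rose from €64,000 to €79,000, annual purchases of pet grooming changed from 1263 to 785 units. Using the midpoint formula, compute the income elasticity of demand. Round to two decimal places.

-2.23

ΔQ = -478, ΔI = 15000. Midpoints: Ī = 71,500, Q̄ = 1024.0.
ε_I = (ΔQ/ΔI)(Ī/Q̄) = (-478/15000)(71500/1024.0).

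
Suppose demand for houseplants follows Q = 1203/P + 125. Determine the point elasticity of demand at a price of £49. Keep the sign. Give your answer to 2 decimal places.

-0.16

At P = 49, Q = 149.551.
dQ/dP = −1203/P² = -0.501.
ε = (dQ/dP)(P/Q) = (-0.501)(49/149.551).
|ε| < 1, so demand is inelastic at this price.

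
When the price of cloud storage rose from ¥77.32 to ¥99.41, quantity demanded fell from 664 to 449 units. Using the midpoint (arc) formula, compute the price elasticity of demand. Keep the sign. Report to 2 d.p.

ΔQ = 449 − 664 = -215; ΔP = 99.41 − 77.32 = 22.09.
Midpoints: P̄ = 88.36, Q̄ = 556.5.
ε = (ΔQ/ΔP)(P̄/Q̄) = (-215/22.09)(88.36/556.5).

-1.55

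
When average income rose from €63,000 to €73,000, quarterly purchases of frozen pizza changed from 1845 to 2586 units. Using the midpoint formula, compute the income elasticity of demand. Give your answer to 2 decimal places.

2.27

ΔQ = 741, ΔI = 10000. Midpoints: Ī = 68,000, Q̄ = 2215.5.
ε_I = (ΔQ/ΔI)(Ī/Q̄) = (741/10000)(68000/2215.5).
ε_I > 0, so the good is normal.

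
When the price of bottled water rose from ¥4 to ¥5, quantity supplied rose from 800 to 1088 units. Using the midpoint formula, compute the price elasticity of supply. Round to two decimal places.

1.37

ΔQ = 1088 − 800 = 288; ΔP = 5 − 4 = 1.
Midpoints: P̄ = 4.50, Q̄ = 944.0.
ε_s = (ΔQ/ΔP)(P̄/Q̄) = (288/1)(4.50/944.0).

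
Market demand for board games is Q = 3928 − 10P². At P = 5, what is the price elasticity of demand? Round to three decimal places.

-0.136

At P = 5, Q = 3678.
dQ/dP = −20P = -100.
ε = (dQ/dP)(P/Q) = (-100)(5/3678).
|ε| < 1, so demand is inelastic at this price.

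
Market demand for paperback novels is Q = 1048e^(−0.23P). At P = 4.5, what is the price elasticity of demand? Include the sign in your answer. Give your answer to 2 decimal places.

-1.04

At P = 4.5, Q = 372.277.
dQ/dP = −0.23·1048e^(−0.23P) = −0.23Q = -85.624.
ε = (dQ/dP)(P/Q) = (-85.624)(4.5/372.277).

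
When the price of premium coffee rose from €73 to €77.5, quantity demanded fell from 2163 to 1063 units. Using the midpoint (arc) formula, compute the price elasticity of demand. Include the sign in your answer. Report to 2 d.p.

-11.40

ΔQ = 1063 − 2163 = -1100; ΔP = 77.5 − 73 = 4.5.
Midpoints: P̄ = 75.25, Q̄ = 1613.0.
ε = (ΔQ/ΔP)(P̄/Q̄) = (-1100/4.5)(75.25/1613.0).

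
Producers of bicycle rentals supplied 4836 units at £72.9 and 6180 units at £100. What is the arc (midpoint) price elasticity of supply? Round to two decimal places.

0.78

ΔQ = 6180 − 4836 = 1344; ΔP = 100 − 72.9 = 27.1.
Midpoints: P̄ = 86.45, Q̄ = 5508.0.
ε_s = (ΔQ/ΔP)(P̄/Q̄) = (1344/27.1)(86.45/5508.0).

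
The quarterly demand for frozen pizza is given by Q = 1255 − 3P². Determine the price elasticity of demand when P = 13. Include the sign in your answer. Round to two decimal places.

-1.36

At P = 13, Q = 748.
dQ/dP = −6P = -78.
ε = (dQ/dP)(P/Q) = (-78)(13/748).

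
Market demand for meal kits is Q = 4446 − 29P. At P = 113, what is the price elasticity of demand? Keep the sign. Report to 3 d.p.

-2.803

At P = 113, Q = 1169.
dQ/dP = −29.
ε = (dQ/dP)(P/Q) = (-29)(113/1169).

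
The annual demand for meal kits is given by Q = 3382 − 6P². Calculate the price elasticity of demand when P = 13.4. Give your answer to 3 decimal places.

At P = 13.4, Q = 2304.640.
dQ/dP = −12P = -160.800.
ε = (dQ/dP)(P/Q) = (-160.800)(13.4/2304.640).

-0.935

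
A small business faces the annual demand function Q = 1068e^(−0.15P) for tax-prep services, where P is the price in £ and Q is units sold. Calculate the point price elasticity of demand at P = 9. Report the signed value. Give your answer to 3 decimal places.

-1.350

At P = 9, Q = 276.869.
dQ/dP = −0.15·1068e^(−0.15P) = −0.15Q = -41.530.
ε = (dQ/dP)(P/Q) = (-41.530)(9/276.869).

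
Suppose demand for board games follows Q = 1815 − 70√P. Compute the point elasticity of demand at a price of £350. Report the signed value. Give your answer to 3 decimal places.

-1.296

At P = 350, Q = 505.420.
dQ/dP = −70/(2√P) = -1.871.
ε = (dQ/dP)(P/Q) = (-1.871)(350/505.420).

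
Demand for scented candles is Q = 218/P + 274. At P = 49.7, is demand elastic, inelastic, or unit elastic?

inelastic

Q = 278.386, dQ/dP = -0.088.
ε = (dQ/dP)(P/Q) ≈ -0.016.
|ε| = 0.02 < 1.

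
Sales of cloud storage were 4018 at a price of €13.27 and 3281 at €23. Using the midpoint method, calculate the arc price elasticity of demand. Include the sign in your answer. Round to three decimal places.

-0.376

ΔQ = 3281 − 4018 = -737; ΔP = 23 − 13.27 = 9.73.
Midpoints: P̄ = 18.13, Q̄ = 3649.5.
ε = (ΔQ/ΔP)(P̄/Q̄) = (-737/9.73)(18.13/3649.5).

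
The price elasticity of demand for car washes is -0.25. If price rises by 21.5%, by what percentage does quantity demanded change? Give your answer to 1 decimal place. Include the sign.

-5.4%

%ΔQ ≈ ε × %ΔP = (-0.25)(21.5%) = -5.38%.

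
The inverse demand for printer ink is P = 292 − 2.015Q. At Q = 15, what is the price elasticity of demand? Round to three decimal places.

-8.661

At Q = 15, P = 292 − 2.015(15) = 261.77.
dP/dQ = −2.015, so dQ/dP = 1/(−2.015) = -0.496.
ε = (dQ/dP)(P/Q) = (-0.496)(261.77/15).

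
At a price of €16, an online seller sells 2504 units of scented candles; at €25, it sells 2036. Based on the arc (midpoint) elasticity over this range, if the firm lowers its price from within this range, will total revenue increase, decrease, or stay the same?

decrease

Arc ε = (-468/9)(20.50/2270.0) ≈ -0.470.
|ε| = 0.47 < 1, so demand is inelastic. A price cut therefore reduces total revenue.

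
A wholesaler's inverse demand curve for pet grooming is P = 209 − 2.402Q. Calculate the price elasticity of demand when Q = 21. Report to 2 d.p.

At Q = 21, P = 209 − 2.402(21) = 158.56.
dP/dQ = −2.402, so dQ/dP = 1/(−2.402) = -0.416.
ε = (dQ/dP)(P/Q) = (-0.416)(158.56/21).

-3.14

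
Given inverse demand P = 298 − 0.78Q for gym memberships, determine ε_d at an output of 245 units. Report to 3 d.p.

-0.559

At Q = 245, P = 298 − 0.78(245) = 106.90.
dP/dQ = −0.78, so dQ/dP = 1/(−0.78) = -1.282.
ε = (dQ/dP)(P/Q) = (-1.282)(106.90/245).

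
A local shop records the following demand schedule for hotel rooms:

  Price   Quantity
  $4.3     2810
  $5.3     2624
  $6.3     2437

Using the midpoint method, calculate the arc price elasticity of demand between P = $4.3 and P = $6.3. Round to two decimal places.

At P = 4.3, Q = 2810; at P = 6.3, Q = 2437.
ΔQ = -373, ΔP = 2.0. Midpoints: P̄ = 5.30, Q̄ = 2623.5.
ε = (ΔQ/ΔP)(P̄/Q̄) = (-373/2.0)(5.30/2623.5).

-0.38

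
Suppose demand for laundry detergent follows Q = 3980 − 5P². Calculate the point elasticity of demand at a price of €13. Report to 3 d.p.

-0.539

At P = 13, Q = 3135.
dQ/dP = −10P = -130.
ε = (dQ/dP)(P/Q) = (-130)(13/3135).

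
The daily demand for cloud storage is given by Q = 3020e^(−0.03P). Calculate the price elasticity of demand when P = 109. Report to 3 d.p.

-3.270

At P = 109, Q = 114.779.
dQ/dP = −0.03·3020e^(−0.03P) = −0.03Q = -3.443.
ε = (dQ/dP)(P/Q) = (-3.443)(109/114.779).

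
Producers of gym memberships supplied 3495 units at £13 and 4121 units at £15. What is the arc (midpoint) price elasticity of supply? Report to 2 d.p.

1.15

ΔQ = 4121 − 3495 = 626; ΔP = 15 − 13 = 2.
Midpoints: P̄ = 14.00, Q̄ = 3808.0.
ε_s = (ΔQ/ΔP)(P̄/Q̄) = (626/2)(14.00/3808.0).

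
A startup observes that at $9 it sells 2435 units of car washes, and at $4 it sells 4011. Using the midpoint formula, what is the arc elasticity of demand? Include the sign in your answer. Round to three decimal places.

ΔQ = 4011 − 2435 = 1576; ΔP = 4 − 9 = -5.
Midpoints: P̄ = 6.50, Q̄ = 3223.0.
ε = (ΔQ/ΔP)(P̄/Q̄) = (1576/-5)(6.50/3223.0).

-0.636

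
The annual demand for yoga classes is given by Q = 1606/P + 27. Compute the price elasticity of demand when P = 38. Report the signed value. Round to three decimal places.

-0.610

At P = 38, Q = 69.263.
dQ/dP = −1606/P² = -1.112.
ε = (dQ/dP)(P/Q) = (-1.112)(38/69.263).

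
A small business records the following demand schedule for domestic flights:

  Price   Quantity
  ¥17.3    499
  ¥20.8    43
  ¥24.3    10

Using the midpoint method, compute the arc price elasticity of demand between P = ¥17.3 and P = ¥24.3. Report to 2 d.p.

At P = 17.3, Q = 499; at P = 24.3, Q = 10.
ΔQ = -489, ΔP = 7.0. Midpoints: P̄ = 20.80, Q̄ = 254.5.
ε = (ΔQ/ΔP)(P̄/Q̄) = (-489/7.0)(20.80/254.5).

-5.71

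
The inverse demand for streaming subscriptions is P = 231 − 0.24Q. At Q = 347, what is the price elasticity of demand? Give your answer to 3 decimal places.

-1.774

At Q = 347, P = 231 − 0.24(347) = 147.72.
dP/dQ = −0.24, so dQ/dP = 1/(−0.24) = -4.167.
ε = (dQ/dP)(P/Q) = (-4.167)(147.72/347).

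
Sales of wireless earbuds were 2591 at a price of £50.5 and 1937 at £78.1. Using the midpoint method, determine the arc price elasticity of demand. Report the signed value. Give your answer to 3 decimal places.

-0.673

ΔQ = 1937 − 2591 = -654; ΔP = 78.1 − 50.5 = 27.6.
Midpoints: P̄ = 64.30, Q̄ = 2264.0.
ε = (ΔQ/ΔP)(P̄/Q̄) = (-654/27.6)(64.30/2264.0).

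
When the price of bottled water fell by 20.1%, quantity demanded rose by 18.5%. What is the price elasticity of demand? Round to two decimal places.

ε = %ΔQ / %ΔP = (18.5)/(-20.1) = -0.920.

-0.92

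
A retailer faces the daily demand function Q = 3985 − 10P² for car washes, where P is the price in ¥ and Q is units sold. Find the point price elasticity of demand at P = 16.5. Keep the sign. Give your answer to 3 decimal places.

-4.313

At P = 16.5, Q = 1262.500.
dQ/dP = −20P = -330.
ε = (dQ/dP)(P/Q) = (-330)(16.5/1262.500).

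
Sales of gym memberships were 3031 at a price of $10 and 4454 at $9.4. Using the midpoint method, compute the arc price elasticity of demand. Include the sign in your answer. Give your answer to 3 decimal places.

ΔQ = 4454 − 3031 = 1423; ΔP = 9.4 − 10 = -0.6.
Midpoints: P̄ = 9.70, Q̄ = 3742.5.
ε = (ΔQ/ΔP)(P̄/Q̄) = (1423/-0.6)(9.70/3742.5).

-6.147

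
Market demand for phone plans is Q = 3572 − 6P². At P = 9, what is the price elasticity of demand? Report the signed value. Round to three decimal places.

-0.315

At P = 9, Q = 3086.
dQ/dP = −12P = -108.
ε = (dQ/dP)(P/Q) = (-108)(9/3086).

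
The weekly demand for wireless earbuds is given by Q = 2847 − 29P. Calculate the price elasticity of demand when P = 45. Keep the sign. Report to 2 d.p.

-0.85

At P = 45, Q = 1542.
dQ/dP = −29.
ε = (dQ/dP)(P/Q) = (-29)(45/1542).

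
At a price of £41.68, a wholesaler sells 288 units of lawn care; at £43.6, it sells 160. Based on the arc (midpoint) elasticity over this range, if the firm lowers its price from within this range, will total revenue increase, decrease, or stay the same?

increase

Arc ε = (-128/1.92)(42.64/224.0) ≈ -12.690.
|ε| = 12.69 > 1, so demand is elastic. A price cut therefore raises total revenue.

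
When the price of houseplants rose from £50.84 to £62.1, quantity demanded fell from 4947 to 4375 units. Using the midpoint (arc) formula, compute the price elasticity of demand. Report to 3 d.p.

ΔQ = 4375 − 4947 = -572; ΔP = 62.1 − 50.84 = 11.26.
Midpoints: P̄ = 56.47, Q̄ = 4661.0.
ε = (ΔQ/ΔP)(P̄/Q̄) = (-572/11.26)(56.47/4661.0).

-0.615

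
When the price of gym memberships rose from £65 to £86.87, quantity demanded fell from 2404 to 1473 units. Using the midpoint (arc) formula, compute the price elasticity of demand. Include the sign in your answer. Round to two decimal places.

-1.67

ΔQ = 1473 − 2404 = -931; ΔP = 86.87 − 65 = 21.87.
Midpoints: P̄ = 75.94, Q̄ = 1938.5.
ε = (ΔQ/ΔP)(P̄/Q̄) = (-931/21.87)(75.94/1938.5).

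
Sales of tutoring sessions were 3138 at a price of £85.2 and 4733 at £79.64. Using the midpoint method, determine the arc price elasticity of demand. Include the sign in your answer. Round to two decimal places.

ΔQ = 4733 − 3138 = 1595; ΔP = 79.64 − 85.2 = -5.56.
Midpoints: P̄ = 82.42, Q̄ = 3935.5.
ε = (ΔQ/ΔP)(P̄/Q̄) = (1595/-5.56)(82.42/3935.5).

-6.01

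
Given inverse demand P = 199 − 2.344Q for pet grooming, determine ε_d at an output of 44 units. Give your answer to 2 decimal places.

At Q = 44, P = 199 − 2.344(44) = 95.86.
dP/dQ = −2.344, so dQ/dP = 1/(−2.344) = -0.427.
ε = (dQ/dP)(P/Q) = (-0.427)(95.86/44).

-0.93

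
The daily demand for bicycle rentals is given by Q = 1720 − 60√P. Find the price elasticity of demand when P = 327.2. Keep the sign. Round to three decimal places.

-0.855

At P = 327.2, Q = 634.680.
dQ/dP = −60/(2√P) = -1.658.
ε = (dQ/dP)(P/Q) = (-1.658)(327.2/634.680).
|ε| < 1, so demand is inelastic at this price.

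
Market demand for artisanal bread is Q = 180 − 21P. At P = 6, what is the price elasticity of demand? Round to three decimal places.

-2.333

At P = 6, Q = 54.
dQ/dP = −21.
ε = (dQ/dP)(P/Q) = (-21)(6/54).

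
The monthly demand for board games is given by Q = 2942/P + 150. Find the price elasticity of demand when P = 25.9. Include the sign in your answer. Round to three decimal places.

At P = 25.9, Q = 263.591.
dQ/dP = −2942/P² = -4.386.
ε = (dQ/dP)(P/Q) = (-4.386)(25.9/263.591).

-0.431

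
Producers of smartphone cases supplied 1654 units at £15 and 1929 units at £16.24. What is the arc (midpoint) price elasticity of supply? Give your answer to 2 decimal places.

1.93

ΔQ = 1929 − 1654 = 275; ΔP = 16.24 − 15 = 1.24.
Midpoints: P̄ = 15.62, Q̄ = 1791.5.
ε_s = (ΔQ/ΔP)(P̄/Q̄) = (275/1.24)(15.62/1791.5).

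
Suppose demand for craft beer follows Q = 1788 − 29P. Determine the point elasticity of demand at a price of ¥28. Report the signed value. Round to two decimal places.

-0.83

At P = 28, Q = 976.
dQ/dP = −29.
ε = (dQ/dP)(P/Q) = (-29)(28/976).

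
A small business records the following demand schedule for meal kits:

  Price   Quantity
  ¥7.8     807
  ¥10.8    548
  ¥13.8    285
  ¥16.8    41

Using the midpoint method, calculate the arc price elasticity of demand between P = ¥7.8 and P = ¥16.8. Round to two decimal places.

-2.47

At P = 7.8, Q = 807; at P = 16.8, Q = 41.
ΔQ = -766, ΔP = 9.0. Midpoints: P̄ = 12.30, Q̄ = 424.0.
ε = (ΔQ/ΔP)(P̄/Q̄) = (-766/9.0)(12.30/424.0).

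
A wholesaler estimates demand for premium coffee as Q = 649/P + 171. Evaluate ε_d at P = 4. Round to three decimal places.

At P = 4, Q = 333.250.
dQ/dP = −649/P² = -40.562.
ε = (dQ/dP)(P/Q) = (-40.562)(4/333.250).

-0.487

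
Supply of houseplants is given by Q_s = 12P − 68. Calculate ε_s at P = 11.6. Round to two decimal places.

1.96

At P = 11.6, Q_s = 71.20.
dQ_s/dP = 12.
ε_s = (dQ_s/dP)(P/Q_s) = (12)(11.6/71.20).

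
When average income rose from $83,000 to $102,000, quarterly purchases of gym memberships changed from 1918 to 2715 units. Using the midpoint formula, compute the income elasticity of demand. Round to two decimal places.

1.67

ΔQ = 797, ΔI = 19000. Midpoints: Ī = 92,500, Q̄ = 2316.5.
ε_I = (ΔQ/ΔI)(Ī/Q̄) = (797/19000)(92500/2316.5).
ε_I > 0, so the good is normal.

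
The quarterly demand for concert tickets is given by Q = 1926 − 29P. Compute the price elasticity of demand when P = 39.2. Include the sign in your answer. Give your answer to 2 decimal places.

At P = 39.2, Q = 789.200.
dQ/dP = −29.
ε = (dQ/dP)(P/Q) = (-29)(39.2/789.200).

-1.44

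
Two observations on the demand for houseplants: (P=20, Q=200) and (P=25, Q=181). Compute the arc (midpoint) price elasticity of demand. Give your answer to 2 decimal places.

ΔQ = 181 − 200 = -19; ΔP = 25 − 20 = 5.
Midpoints: P̄ = 22.50, Q̄ = 190.5.
ε = (ΔQ/ΔP)(P̄/Q̄) = (-19/5)(22.50/190.5).

-0.45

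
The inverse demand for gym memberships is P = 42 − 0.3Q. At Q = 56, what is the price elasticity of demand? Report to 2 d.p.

-1.50

At Q = 56, P = 42 − 0.3(56) = 25.20.
dP/dQ = −0.3, so dQ/dP = 1/(−0.3) = -3.333.
ε = (dQ/dP)(P/Q) = (-3.333)(25.20/56).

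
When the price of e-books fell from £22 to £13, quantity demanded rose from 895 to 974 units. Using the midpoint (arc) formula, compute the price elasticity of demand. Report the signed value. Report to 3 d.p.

-0.164

ΔQ = 974 − 895 = 79; ΔP = 13 − 22 = -9.
Midpoints: P̄ = 17.50, Q̄ = 934.5.
ε = (ΔQ/ΔP)(P̄/Q̄) = (79/-9)(17.50/934.5).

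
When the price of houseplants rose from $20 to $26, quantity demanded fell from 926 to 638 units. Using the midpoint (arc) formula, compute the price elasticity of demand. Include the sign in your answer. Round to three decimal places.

-1.412

ΔQ = 638 − 926 = -288; ΔP = 26 − 20 = 6.
Midpoints: P̄ = 23.00, Q̄ = 782.0.
ε = (ΔQ/ΔP)(P̄/Q̄) = (-288/6)(23.00/782.0).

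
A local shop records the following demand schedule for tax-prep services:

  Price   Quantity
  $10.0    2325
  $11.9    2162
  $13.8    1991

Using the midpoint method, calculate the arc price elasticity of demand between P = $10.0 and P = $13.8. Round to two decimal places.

At P = 10.0, Q = 2325; at P = 13.8, Q = 1991.
ΔQ = -334, ΔP = 3.8. Midpoints: P̄ = 11.90, Q̄ = 2158.0.
ε = (ΔQ/ΔP)(P̄/Q̄) = (-334/3.8)(11.90/2158.0).

-0.48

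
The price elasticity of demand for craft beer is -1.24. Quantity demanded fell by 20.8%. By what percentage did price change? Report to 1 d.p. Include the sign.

%ΔP ≈ %ΔQ / ε = (-20.8%)/(-1.24) = 16.77%.

16.8%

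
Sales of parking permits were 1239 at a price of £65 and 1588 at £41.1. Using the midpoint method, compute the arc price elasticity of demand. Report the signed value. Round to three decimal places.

-0.548

ΔQ = 1588 − 1239 = 349; ΔP = 41.1 − 65 = -23.9.
Midpoints: P̄ = 53.05, Q̄ = 1413.5.
ε = (ΔQ/ΔP)(P̄/Q̄) = (349/-23.9)(53.05/1413.5).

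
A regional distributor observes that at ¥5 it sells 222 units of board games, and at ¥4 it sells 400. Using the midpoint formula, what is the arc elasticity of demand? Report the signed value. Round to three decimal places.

-2.576

ΔQ = 400 − 222 = 178; ΔP = 4 − 5 = -1.
Midpoints: P̄ = 4.50, Q̄ = 311.0.
ε = (ΔQ/ΔP)(P̄/Q̄) = (178/-1)(4.50/311.0).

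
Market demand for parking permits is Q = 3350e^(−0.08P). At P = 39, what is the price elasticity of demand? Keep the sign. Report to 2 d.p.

-3.12

At P = 39, Q = 147.927.
dQ/dP = −0.08·3350e^(−0.08P) = −0.08Q = -11.834.
ε = (dQ/dP)(P/Q) = (-11.834)(39/147.927).
|ε| > 1, so demand is elastic at this price.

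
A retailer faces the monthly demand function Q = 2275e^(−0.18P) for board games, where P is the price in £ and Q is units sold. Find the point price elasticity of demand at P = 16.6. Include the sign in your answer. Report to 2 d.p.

-2.99

At P = 16.6, Q = 114.633.
dQ/dP = −0.18·2275e^(−0.18P) = −0.18Q = -20.634.
ε = (dQ/dP)(P/Q) = (-20.634)(16.6/114.633).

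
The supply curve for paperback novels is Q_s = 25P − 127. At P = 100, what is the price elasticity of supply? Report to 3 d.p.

1.054

At P = 100, Q_s = 2373.
dQ_s/dP = 25.
ε_s = (dQ_s/dP)(P/Q_s) = (25)(100/2373).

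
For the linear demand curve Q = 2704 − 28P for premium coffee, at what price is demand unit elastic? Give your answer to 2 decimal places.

For linear demand Q = a − bP, ε = −bP/(a − bP). |ε| = 1 when bP = a − bP, i.e. P = a/(2b).
P = 2704/(2·28) = 2704/56 = 48.2857.

48.29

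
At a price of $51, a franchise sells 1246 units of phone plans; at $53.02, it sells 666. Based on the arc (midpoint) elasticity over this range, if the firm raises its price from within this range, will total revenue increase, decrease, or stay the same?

decrease

Arc ε = (-580/2.02)(52.01/956.0) ≈ -15.621.
|ε| = 15.62 > 1, so demand is elastic. A price rise therefore reduces total revenue.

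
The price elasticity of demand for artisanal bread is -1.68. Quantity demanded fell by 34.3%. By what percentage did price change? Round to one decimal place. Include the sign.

20.4%

%ΔP ≈ %ΔQ / ε = (-34.3%)/(-1.68) = 20.42%.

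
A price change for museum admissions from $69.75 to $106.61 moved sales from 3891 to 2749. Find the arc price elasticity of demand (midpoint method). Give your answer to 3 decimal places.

-0.823

ΔQ = 2749 − 3891 = -1142; ΔP = 106.61 − 69.75 = 36.86.
Midpoints: P̄ = 88.18, Q̄ = 3320.0.
ε = (ΔQ/ΔP)(P̄/Q̄) = (-1142/36.86)(88.18/3320.0).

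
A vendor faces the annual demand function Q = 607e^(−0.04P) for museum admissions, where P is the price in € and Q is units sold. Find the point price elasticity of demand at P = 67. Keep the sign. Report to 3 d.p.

At P = 67, Q = 41.618.
dQ/dP = −0.04·607e^(−0.04P) = −0.04Q = -1.665.
ε = (dQ/dP)(P/Q) = (-1.665)(67/41.618).

-2.680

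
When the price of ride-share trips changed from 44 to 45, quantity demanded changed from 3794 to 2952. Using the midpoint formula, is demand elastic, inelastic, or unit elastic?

elastic

Arc ε ≈ -11.109.
|ε| = 11.11 > 1.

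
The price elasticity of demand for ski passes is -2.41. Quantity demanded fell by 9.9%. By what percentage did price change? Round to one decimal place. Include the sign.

4.1%

%ΔP ≈ %ΔQ / ε = (-9.9%)/(-2.41) = 4.11%.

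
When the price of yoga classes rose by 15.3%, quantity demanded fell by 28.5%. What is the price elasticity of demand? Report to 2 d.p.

-1.86

ε = %ΔQ / %ΔP = (-28.5)/(15.3) = -1.863.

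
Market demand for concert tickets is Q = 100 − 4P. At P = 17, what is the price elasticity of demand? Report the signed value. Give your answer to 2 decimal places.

At P = 17, Q = 32.
dQ/dP = −4.
ε = (dQ/dP)(P/Q) = (-4)(17/32).

-2.13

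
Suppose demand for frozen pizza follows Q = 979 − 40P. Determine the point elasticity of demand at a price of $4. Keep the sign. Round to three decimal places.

At P = 4, Q = 819.
dQ/dP = −40.
ε = (dQ/dP)(P/Q) = (-40)(4/819).

-0.195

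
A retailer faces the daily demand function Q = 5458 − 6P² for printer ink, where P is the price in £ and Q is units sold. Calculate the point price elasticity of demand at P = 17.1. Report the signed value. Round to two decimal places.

-0.95

At P = 17.1, Q = 3703.540.
dQ/dP = −12P = -205.200.
ε = (dQ/dP)(P/Q) = (-205.200)(17.1/3703.540).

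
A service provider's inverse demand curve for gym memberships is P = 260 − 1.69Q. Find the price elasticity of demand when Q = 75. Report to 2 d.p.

At Q = 75, P = 260 − 1.69(75) = 133.25.
dP/dQ = −1.69, so dQ/dP = 1/(−1.69) = -0.592.
ε = (dQ/dP)(P/Q) = (-0.592)(133.25/75).

-1.05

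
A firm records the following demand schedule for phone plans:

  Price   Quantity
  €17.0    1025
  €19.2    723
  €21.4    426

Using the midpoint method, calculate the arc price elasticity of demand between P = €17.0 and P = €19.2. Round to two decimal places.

At P = 17.0, Q = 1025; at P = 19.2, Q = 723.
ΔQ = -302, ΔP = 2.2. Midpoints: P̄ = 18.10, Q̄ = 874.0.
ε = (ΔQ/ΔP)(P̄/Q̄) = (-302/2.2)(18.10/874.0).

-2.84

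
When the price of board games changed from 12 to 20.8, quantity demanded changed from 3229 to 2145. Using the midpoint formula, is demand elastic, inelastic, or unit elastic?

inelastic

Arc ε ≈ -0.752.
|ε| = 0.75 < 1.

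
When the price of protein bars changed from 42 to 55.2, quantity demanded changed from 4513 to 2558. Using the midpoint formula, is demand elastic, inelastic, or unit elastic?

Arc ε ≈ -2.036.
|ε| = 2.04 > 1.

elastic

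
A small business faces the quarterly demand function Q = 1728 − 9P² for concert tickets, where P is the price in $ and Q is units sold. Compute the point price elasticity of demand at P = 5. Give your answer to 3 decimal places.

-0.299

At P = 5, Q = 1503.
dQ/dP = −18P = -90.
ε = (dQ/dP)(P/Q) = (-90)(5/1503).
|ε| < 1, so demand is inelastic at this price.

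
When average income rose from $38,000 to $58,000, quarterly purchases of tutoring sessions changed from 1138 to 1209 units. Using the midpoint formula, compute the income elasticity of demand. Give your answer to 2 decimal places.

ΔQ = 71, ΔI = 20000. Midpoints: Ī = 48,000, Q̄ = 1173.5.
ε_I = (ΔQ/ΔI)(Ī/Q̄) = (71/20000)(48000/1173.5).
ε_I > 0, so the good is normal.

0.15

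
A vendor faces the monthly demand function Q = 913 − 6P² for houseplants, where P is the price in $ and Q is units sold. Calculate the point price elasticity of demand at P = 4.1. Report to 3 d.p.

-0.248

At P = 4.1, Q = 812.140.
dQ/dP = −12P = -49.200.
ε = (dQ/dP)(P/Q) = (-49.200)(4.1/812.140).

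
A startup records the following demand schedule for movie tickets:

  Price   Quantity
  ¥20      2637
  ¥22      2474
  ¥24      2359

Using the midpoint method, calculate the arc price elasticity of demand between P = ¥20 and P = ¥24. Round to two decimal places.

-0.61

At P = 20, Q = 2637; at P = 24, Q = 2359.
ΔQ = -278, ΔP = 4. Midpoints: P̄ = 22.00, Q̄ = 2498.0.
ε = (ΔQ/ΔP)(P̄/Q̄) = (-278/4)(22.00/2498.0).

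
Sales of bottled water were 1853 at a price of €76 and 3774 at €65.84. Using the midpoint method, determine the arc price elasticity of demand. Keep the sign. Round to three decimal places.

ΔQ = 3774 − 1853 = 1921; ΔP = 65.84 − 76 = -10.16.
Midpoints: P̄ = 70.92, Q̄ = 2813.5.
ε = (ΔQ/ΔP)(P̄/Q̄) = (1921/-10.16)(70.92/2813.5).

-4.766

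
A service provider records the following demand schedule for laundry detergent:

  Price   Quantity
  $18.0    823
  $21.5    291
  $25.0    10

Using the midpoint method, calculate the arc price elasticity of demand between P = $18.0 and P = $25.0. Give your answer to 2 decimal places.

-6.00

At P = 18.0, Q = 823; at P = 25.0, Q = 10.
ΔQ = -813, ΔP = 7.0. Midpoints: P̄ = 21.50, Q̄ = 416.5.
ε = (ΔQ/ΔP)(P̄/Q̄) = (-813/7.0)(21.50/416.5).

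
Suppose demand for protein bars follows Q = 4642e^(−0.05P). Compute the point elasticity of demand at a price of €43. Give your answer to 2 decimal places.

At P = 43, Q = 540.719.
dQ/dP = −0.05·4642e^(−0.05P) = −0.05Q = -27.036.
ε = (dQ/dP)(P/Q) = (-27.036)(43/540.719).

-2.15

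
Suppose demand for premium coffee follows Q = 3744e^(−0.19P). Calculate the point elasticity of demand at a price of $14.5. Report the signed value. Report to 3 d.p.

-2.755

At P = 14.5, Q = 238.152.
dQ/dP = −0.19·3744e^(−0.19P) = −0.19Q = -45.249.
ε = (dQ/dP)(P/Q) = (-45.249)(14.5/238.152).
|ε| > 1, so demand is elastic at this price.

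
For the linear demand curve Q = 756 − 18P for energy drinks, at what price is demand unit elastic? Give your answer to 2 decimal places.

21.00

For linear demand Q = a − bP, ε = −bP/(a − bP). |ε| = 1 when bP = a − bP, i.e. P = a/(2b).
P = 756/(2·18) = 756/36 = 21.0000.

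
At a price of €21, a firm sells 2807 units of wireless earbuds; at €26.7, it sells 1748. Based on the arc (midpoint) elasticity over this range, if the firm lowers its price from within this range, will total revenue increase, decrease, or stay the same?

Arc ε = (-1059/5.7)(23.85/2277.5) ≈ -1.946.
|ε| = 1.95 > 1, so demand is elastic. A price cut therefore raises total revenue.

increase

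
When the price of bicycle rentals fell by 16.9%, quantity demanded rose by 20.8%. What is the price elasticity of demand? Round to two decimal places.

ε = %ΔQ / %ΔP = (20.8)/(-16.9) = -1.231.

-1.23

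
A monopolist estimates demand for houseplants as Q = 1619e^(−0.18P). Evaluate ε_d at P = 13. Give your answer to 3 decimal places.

-2.340

At P = 13, Q = 155.954.
dQ/dP = −0.18·1619e^(−0.18P) = −0.18Q = -28.072.
ε = (dQ/dP)(P/Q) = (-28.072)(13/155.954).
|ε| > 1, so demand is elastic at this price.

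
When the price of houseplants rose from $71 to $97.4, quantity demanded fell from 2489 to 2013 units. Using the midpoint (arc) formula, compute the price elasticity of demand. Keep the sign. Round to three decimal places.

ΔQ = 2013 − 2489 = -476; ΔP = 97.4 − 71 = 26.4.
Midpoints: P̄ = 84.20, Q̄ = 2251.0.
ε = (ΔQ/ΔP)(P̄/Q̄) = (-476/26.4)(84.20/2251.0).

-0.674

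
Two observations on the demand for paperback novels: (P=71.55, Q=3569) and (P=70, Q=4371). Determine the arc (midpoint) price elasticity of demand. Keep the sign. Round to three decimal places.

-9.224

ΔQ = 4371 − 3569 = 802; ΔP = 70 − 71.55 = -1.55.
Midpoints: P̄ = 70.78, Q̄ = 3970.0.
ε = (ΔQ/ΔP)(P̄/Q̄) = (802/-1.55)(70.78/3970.0).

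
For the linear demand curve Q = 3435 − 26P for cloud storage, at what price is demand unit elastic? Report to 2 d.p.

66.06

For linear demand Q = a − bP, ε = −bP/(a − bP). |ε| = 1 when bP = a − bP, i.e. P = a/(2b).
P = 3435/(2·26) = 3435/52 = 66.0577.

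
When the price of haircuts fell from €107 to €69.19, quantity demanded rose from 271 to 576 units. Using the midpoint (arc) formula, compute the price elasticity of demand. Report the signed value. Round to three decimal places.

-1.678

ΔQ = 576 − 271 = 305; ΔP = 69.19 − 107 = -37.81.
Midpoints: P̄ = 88.09, Q̄ = 423.5.
ε = (ΔQ/ΔP)(P̄/Q̄) = (305/-37.81)(88.09/423.5).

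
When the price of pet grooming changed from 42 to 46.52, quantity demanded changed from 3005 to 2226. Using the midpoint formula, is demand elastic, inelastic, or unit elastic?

elastic

Arc ε ≈ -2.916.
|ε| = 2.92 > 1.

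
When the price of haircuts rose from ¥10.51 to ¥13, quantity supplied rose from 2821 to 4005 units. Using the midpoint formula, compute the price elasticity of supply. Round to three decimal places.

ΔQ = 4005 − 2821 = 1184; ΔP = 13 − 10.51 = 2.49.
Midpoints: P̄ = 11.75, Q̄ = 3413.0.
ε_s = (ΔQ/ΔP)(P̄/Q̄) = (1184/2.49)(11.75/3413.0).

1.638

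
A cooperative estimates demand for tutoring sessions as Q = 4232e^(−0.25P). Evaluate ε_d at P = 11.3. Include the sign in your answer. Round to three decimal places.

At P = 11.3, Q = 250.994.
dQ/dP = −0.25·4232e^(−0.25P) = −0.25Q = -62.749.
ε = (dQ/dP)(P/Q) = (-62.749)(11.3/250.994).
|ε| > 1, so demand is elastic at this price.

-2.825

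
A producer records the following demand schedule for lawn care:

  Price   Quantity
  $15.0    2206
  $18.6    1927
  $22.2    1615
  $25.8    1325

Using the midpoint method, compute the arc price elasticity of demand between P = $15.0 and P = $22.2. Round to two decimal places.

-0.80

At P = 15.0, Q = 2206; at P = 22.2, Q = 1615.
ΔQ = -591, ΔP = 7.2. Midpoints: P̄ = 18.60, Q̄ = 1910.5.
ε = (ΔQ/ΔP)(P̄/Q̄) = (-591/7.2)(18.60/1910.5).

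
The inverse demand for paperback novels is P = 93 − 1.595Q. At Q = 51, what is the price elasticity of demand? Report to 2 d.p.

At Q = 51, P = 93 − 1.595(51) = 11.66.
dP/dQ = −1.595, so dQ/dP = 1/(−1.595) = -0.627.
ε = (dQ/dP)(P/Q) = (-0.627)(11.66/51).

-0.14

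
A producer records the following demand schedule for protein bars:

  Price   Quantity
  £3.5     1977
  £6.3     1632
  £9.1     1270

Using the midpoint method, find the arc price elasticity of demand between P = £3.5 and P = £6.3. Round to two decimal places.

At P = 3.5, Q = 1977; at P = 6.3, Q = 1632.
ΔQ = -345, ΔP = 2.8. Midpoints: P̄ = 4.90, Q̄ = 1804.5.
ε = (ΔQ/ΔP)(P̄/Q̄) = (-345/2.8)(4.90/1804.5).

-0.33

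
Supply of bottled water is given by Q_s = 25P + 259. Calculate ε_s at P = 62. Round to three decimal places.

At P = 62, Q_s = 1809.
dQ_s/dP = 25.
ε_s = (dQ_s/dP)(P/Q_s) = (25)(62/1809).

0.857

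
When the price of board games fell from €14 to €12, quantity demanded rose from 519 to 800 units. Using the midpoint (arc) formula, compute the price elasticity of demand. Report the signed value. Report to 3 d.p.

-2.770

ΔQ = 800 − 519 = 281; ΔP = 12 − 14 = -2.
Midpoints: P̄ = 13.00, Q̄ = 659.5.
ε = (ΔQ/ΔP)(P̄/Q̄) = (281/-2)(13.00/659.5).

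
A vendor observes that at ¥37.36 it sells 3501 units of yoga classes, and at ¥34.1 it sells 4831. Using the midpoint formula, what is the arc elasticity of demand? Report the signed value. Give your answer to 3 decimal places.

ΔQ = 4831 − 3501 = 1330; ΔP = 34.1 − 37.36 = -3.26.
Midpoints: P̄ = 35.73, Q̄ = 4166.0.
ε = (ΔQ/ΔP)(P̄/Q̄) = (1330/-3.26)(35.73/4166.0).

-3.499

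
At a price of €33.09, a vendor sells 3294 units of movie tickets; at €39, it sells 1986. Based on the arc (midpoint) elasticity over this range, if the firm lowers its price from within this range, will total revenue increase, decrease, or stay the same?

increase

Arc ε = (-1308/5.91)(36.05/2640.0) ≈ -3.022.
|ε| = 3.02 > 1, so demand is elastic. A price cut therefore raises total revenue.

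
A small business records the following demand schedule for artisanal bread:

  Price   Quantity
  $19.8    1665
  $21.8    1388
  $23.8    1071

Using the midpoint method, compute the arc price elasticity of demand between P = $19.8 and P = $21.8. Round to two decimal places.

At P = 19.8, Q = 1665; at P = 21.8, Q = 1388.
ΔQ = -277, ΔP = 2.0. Midpoints: P̄ = 20.80, Q̄ = 1526.5.
ε = (ΔQ/ΔP)(P̄/Q̄) = (-277/2.0)(20.80/1526.5).

-1.89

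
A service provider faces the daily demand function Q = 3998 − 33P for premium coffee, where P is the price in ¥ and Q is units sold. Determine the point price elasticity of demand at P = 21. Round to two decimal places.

-0.21

At P = 21, Q = 3305.
dQ/dP = −33.
ε = (dQ/dP)(P/Q) = (-33)(21/3305).
|ε| < 1, so demand is inelastic at this price.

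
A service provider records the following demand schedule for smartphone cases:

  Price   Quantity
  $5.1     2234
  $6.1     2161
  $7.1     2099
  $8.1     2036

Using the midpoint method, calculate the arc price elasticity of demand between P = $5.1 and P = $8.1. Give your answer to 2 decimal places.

At P = 5.1, Q = 2234; at P = 8.1, Q = 2036.
ΔQ = -198, ΔP = 3.0. Midpoints: P̄ = 6.60, Q̄ = 2135.0.
ε = (ΔQ/ΔP)(P̄/Q̄) = (-198/3.0)(6.60/2135.0).

-0.20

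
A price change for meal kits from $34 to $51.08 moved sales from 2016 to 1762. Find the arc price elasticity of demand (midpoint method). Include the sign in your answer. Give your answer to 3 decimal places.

ΔQ = 1762 − 2016 = -254; ΔP = 51.08 − 34 = 17.08.
Midpoints: P̄ = 42.54, Q̄ = 1889.0.
ε = (ΔQ/ΔP)(P̄/Q̄) = (-254/17.08)(42.54/1889.0).

-0.335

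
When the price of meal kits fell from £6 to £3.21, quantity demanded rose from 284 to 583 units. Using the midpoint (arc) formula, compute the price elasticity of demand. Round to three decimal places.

ΔQ = 583 − 284 = 299; ΔP = 3.21 − 6 = -2.79.
Midpoints: P̄ = 4.61, Q̄ = 433.5.
ε = (ΔQ/ΔP)(P̄/Q̄) = (299/-2.79)(4.61/433.5).

-1.138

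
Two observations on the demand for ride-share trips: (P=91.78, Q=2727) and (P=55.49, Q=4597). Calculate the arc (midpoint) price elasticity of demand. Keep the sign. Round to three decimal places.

-1.036

ΔQ = 4597 − 2727 = 1870; ΔP = 55.49 − 91.78 = -36.29.
Midpoints: P̄ = 73.64, Q̄ = 3662.0.
ε = (ΔQ/ΔP)(P̄/Q̄) = (1870/-36.29)(73.64/3662.0).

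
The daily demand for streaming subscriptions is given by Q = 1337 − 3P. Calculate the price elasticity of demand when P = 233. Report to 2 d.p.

At P = 233, Q = 638.
dQ/dP = −3.
ε = (dQ/dP)(P/Q) = (-3)(233/638).

-1.10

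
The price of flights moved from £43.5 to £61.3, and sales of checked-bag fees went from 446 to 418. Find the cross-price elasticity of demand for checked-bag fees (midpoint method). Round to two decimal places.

ΔQ_x = 418 − 446 = -28; ΔP_y = 61.3 − 43.5 = 17.8.
Midpoints: P̄_y = 52.40, Q̄_x = 432.0.
ε_xy = (ΔQ_x/ΔP_y)(P̄_y/Q̄_x) = (-28/17.8)(52.40/432.0).

-0.19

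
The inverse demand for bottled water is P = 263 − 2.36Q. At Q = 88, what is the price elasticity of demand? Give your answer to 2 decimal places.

-0.27

At Q = 88, P = 263 − 2.36(88) = 55.32.
dP/dQ = −2.36, so dQ/dP = 1/(−2.36) = -0.424.
ε = (dQ/dP)(P/Q) = (-0.424)(55.32/88).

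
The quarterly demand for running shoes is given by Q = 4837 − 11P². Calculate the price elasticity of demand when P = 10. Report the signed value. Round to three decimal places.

At P = 10, Q = 3737.
dQ/dP = −22P = -220.
ε = (dQ/dP)(P/Q) = (-220)(10/3737).

-0.589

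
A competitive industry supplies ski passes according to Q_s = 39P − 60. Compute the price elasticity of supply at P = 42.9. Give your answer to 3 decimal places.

1.037

At P = 42.9, Q_s = 1613.10.
dQ_s/dP = 39.
ε_s = (dQ_s/dP)(P/Q_s) = (39)(42.9/1613.10).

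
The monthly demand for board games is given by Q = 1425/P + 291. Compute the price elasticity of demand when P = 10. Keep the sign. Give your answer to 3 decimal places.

-0.329

At P = 10, Q = 433.500.
dQ/dP = −1425/P² = -14.250.
ε = (dQ/dP)(P/Q) = (-14.250)(10/433.500).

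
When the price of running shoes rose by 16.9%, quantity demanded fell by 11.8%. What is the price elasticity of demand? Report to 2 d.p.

-0.70

ε = %ΔQ / %ΔP = (-11.8)/(16.9) = -0.698.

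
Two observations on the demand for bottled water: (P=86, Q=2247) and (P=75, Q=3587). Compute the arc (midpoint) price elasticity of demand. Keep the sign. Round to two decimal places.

ΔQ = 3587 − 2247 = 1340; ΔP = 75 − 86 = -11.
Midpoints: P̄ = 80.50, Q̄ = 2917.0.
ε = (ΔQ/ΔP)(P̄/Q̄) = (1340/-11)(80.50/2917.0).

-3.36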